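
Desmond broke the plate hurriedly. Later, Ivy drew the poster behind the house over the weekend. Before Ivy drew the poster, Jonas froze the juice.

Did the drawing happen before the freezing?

The narrative orders the freezing before the drawing.

no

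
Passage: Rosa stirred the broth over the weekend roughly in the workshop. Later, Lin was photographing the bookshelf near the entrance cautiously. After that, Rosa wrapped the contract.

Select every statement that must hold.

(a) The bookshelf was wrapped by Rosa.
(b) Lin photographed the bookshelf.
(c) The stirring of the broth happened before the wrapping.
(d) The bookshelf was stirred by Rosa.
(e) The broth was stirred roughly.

(c), (e)

(a) Not entailed — Rosa wrapped the contract, not the bookshelf; the bookshelf belongs to the photographing event.
(b) Not entailed — 'was photographing' is progressive on an accomplishment; it does not entail the completed 'photographed'.
(c) Entailed — the narrative places the stirring before the wrapping.
(d) Not entailed — Rosa stirred the broth, not the bookshelf; the bookshelf belongs to the photographing event.
(e) Entailed — dropping 'over the weekend', 'in the workshop' and generalizing the agent leaves a sub-description the original still satisfies.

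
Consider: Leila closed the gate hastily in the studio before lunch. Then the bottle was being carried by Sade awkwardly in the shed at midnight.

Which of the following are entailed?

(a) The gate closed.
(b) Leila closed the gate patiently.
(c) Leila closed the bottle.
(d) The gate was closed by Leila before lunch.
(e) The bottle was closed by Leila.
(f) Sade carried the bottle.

(a), (d), (f)

(a) Entailed — 'Leila closed the gate' is causative; it entails the inchoative 'the gate closed'.
(b) Not entailed — 'patiently' adds a manner not in (and inconsistent with) the original.
(c) Not entailed — Leila closed the gate, not the bottle; the bottle belongs to the carrying event.
(d) Entailed — the original entails any weakening of itself; this just drops 'in the studio', 'hastily'.
(e) Not entailed — Leila closed the gate, not the bottle; the bottle belongs to the carrying event.
(f) Entailed — 'carry' is an activity; 'was carrying' entails that some carrying happened, so 'carried' holds.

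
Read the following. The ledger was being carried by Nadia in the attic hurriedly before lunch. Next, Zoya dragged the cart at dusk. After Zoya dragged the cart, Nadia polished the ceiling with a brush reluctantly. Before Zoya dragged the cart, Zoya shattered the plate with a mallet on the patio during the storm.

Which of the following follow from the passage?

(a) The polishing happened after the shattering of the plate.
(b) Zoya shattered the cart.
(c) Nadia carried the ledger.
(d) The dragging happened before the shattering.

(a) Entailed — the narrative places the shattering before the polishing.
(b) Not entailed — Zoya shattered the plate, not the cart; the cart belongs to the dragging event.
(c) Entailed — 'carry' is an activity; 'was carrying' entails that some carrying happened, so 'carried' holds.
(d) Not entailed — the narrative places the shattering before the dragging, not after.

(a), (c)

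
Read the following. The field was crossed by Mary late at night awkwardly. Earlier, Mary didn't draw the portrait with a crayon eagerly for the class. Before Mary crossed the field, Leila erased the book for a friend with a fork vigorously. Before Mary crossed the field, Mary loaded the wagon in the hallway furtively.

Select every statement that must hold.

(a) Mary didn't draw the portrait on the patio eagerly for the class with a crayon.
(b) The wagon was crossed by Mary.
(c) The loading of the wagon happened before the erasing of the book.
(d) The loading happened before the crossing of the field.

(a) Entailed — under negation, adding a further restriction is entailed: if no such drawing event occurred, none occurred on the patio either.
(b) Not entailed — Mary crossed the field, not the wagon; the wagon belongs to the loading event.
(c) Not entailed — the narrative doesn't order the loading relative to the erasing.
(d) Entailed — the narrative places the loading before the crossing.

(a), (d)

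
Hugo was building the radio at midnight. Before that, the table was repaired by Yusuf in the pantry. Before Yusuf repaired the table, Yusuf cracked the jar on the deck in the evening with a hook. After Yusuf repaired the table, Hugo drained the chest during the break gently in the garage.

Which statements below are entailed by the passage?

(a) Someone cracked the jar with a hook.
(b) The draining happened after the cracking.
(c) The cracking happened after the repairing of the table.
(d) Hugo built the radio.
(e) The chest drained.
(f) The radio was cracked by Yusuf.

(a) Entailed — the original entails any weakening of itself; this just drops 'on the deck', 'in the evening' and generalizes the agent.
(b) Entailed — the narrative places the cracking before the draining.
(c) Not entailed — the narrative places the cracking before the repairing, not after.
(d) Not entailed — 'was building' is progressive on an accomplishment; it does not entail the completed 'built'.
(e) Entailed — 'Hugo drained the chest' is causative; it entails the inchoative 'the chest drained'.
(f) Not entailed — Yusuf cracked the jar, not the radio; the radio belongs to the building event.

(a), (b), (e)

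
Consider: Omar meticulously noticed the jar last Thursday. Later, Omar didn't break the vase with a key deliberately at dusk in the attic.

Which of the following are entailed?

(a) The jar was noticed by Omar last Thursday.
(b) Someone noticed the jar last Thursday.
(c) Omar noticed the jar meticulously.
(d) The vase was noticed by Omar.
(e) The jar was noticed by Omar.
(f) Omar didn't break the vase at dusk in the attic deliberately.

(a), (b), (c), (e)

(a) Entailed — this follows by dropping conjuncts from the noticing event's description.
(b) Entailed — dropping 'meticulously' and generalizing the agent leaves a sub-description the original still satisfies.
(c) Entailed — every conjunct here is already in the original noticing event.
(d) Not entailed — Omar noticed the jar, not the vase; the vase belongs to the breaking event.
(e) Entailed — the original entails any weakening of itself; this just drops 'last Thursday', 'meticulously'.
(f) Not entailed — dropping 'with a key' under negation is not valid — the original leaves open that Omar broke the vase some other way.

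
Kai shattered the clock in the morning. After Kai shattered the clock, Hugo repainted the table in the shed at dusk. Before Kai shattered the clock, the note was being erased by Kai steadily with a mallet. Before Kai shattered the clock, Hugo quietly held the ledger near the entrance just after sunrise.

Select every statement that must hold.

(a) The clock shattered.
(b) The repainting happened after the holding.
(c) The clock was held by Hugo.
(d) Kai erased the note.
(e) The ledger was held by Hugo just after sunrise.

(a), (b), (e)

(a) Entailed — 'Kai shattered the clock' is causative; it entails the inchoative 'the clock shattered'.
(b) Entailed — the narrative places the holding before the repainting.
(c) Not entailed — Hugo held the ledger, not the clock; the clock belongs to the shattering event.
(d) Not entailed — 'was erasing' is progressive on an accomplishment; it does not entail the completed 'erased'.
(e) Entailed — every conjunct here is already in the original holding event.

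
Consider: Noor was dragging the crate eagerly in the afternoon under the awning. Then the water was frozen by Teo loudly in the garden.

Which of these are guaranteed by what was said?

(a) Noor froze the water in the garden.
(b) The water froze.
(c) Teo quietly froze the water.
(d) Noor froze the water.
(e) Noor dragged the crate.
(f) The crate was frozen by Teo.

(b), (e)

(a) Not entailed — the passage has Teo freezing the water, not Noor.
(b) Entailed — 'Teo froze the water' is causative; it entails the inchoative 'the water froze'.
(c) Not entailed — 'quietly' adds a manner not in (and inconsistent with) the original.
(d) Not entailed — the passage has Teo freezing the water, not Noor.
(e) Entailed — 'drag' is an activity; 'was dragging' entails that some dragging happened, so 'dragged' holds.
(f) Not entailed — Teo froze the water, not the crate; the crate belongs to the dragging event.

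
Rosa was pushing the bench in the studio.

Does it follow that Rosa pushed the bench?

'push' is atelic; if Rosa was pushing the bench, then Rosa pushed the bench (for some time).

yes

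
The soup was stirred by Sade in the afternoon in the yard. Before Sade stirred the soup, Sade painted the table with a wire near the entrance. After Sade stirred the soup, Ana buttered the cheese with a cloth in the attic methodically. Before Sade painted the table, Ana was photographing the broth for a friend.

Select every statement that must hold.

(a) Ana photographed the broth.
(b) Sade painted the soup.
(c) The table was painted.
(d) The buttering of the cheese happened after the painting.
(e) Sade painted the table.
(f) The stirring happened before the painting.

(c), (d), (e)

(a) Not entailed — 'was photographing' is progressive on an accomplishment; it does not entail the completed 'photographed'.
(b) Not entailed — Sade painted the table, not the soup; the soup belongs to the stirring event.
(c) Entailed — every conjunct here is already in the original painting event.
(d) Entailed — the narrative places the painting before the buttering.
(e) Entailed — dropping 'with a wire', 'near the entrance' leaves a sub-description the original still satisfies.
(f) Not entailed — the narrative places the painting before the stirring, not after.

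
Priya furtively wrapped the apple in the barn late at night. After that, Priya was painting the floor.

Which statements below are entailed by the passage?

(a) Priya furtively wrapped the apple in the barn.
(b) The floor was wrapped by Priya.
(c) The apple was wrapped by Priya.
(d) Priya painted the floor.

(a) Entailed — the original entails any weakening of itself; this just drops 'late at night'.
(b) Not entailed — Priya wrapped the apple, not the floor; the floor belongs to the painting event.
(c) Entailed — dropping 'in the barn', 'late at night', 'furtively' leaves a sub-description the original still satisfies.
(d) Not entailed — 'was painting' is progressive on an accomplishment; it does not entail the completed 'painted'.

(a), (c)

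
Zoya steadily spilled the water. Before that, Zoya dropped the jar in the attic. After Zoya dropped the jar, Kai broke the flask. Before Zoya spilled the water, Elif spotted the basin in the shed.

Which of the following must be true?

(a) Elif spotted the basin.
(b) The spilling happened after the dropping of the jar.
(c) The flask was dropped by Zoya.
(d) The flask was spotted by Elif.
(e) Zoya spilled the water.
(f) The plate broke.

(a), (b), (e)

(a) Entailed — dropping 'in the shed' leaves a sub-description the original still satisfies.
(b) Entailed — the narrative places the dropping before the spilling.
(c) Not entailed — Zoya dropped the jar, not the flask; the flask belongs to the breaking event.
(d) Not entailed — Elif spotted the basin, not the flask; the flask belongs to the breaking event.
(e) Entailed — this follows by dropping conjuncts from the spilling event's description.
(f) Not entailed — the flask is what broke, not the plate.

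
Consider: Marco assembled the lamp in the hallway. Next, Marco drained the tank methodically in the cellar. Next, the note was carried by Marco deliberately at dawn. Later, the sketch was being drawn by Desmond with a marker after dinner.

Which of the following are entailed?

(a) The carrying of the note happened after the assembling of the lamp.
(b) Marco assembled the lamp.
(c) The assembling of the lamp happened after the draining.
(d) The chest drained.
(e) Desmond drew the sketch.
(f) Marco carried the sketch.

(a) Entailed — the narrative places the assembling before the carrying.
(b) Entailed — dropping 'in the hallway' leaves a sub-description the original still satisfies.
(c) Not entailed — the narrative places the assembling before the draining, not after.
(d) Not entailed — the tank is what drained, not the chest.
(e) Not entailed — 'was drawing' is progressive on an accomplishment; it does not entail the completed 'drew'.
(f) Not entailed — Marco carried the note, not the sketch; the sketch belongs to the drawing event.

(a), (b)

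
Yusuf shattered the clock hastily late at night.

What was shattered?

the clock

'the clock' marks the patient of the shattering event.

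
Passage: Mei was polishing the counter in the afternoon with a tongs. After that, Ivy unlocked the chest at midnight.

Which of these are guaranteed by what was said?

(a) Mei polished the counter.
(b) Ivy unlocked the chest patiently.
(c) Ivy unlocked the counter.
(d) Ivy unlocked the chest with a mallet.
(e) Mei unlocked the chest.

(a) Entailed — 'polish' is an activity; 'was polishing' entails that some polishing happened, so 'polished' holds.
(b) Not entailed — 'patiently' adds information not in the original event.
(c) Not entailed — Ivy unlocked the chest, not the counter; the counter belongs to the polishing event.
(d) Not entailed — 'with a mallet' adds information not in the original event.
(e) Not entailed — the passage has Ivy unlocking the chest, not Mei.

(a)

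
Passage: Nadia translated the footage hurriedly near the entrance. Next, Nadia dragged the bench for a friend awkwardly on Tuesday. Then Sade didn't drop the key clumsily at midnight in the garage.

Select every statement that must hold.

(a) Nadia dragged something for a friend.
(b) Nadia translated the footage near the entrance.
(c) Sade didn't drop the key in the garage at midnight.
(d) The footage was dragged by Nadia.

(a) Entailed — dropping 'awkwardly', 'on Tuesday' and generalizing the patient leaves a sub-description the original still satisfies.
(b) Entailed — the original entails any weakening of itself; this just drops 'hurriedly'.
(c) Not entailed — dropping 'clumsily' under negation is not valid — the original leaves open that Sade dropped the key some other way.
(d) Not entailed — Nadia dragged the bench, not the footage; the footage belongs to the translating event.

(a), (b)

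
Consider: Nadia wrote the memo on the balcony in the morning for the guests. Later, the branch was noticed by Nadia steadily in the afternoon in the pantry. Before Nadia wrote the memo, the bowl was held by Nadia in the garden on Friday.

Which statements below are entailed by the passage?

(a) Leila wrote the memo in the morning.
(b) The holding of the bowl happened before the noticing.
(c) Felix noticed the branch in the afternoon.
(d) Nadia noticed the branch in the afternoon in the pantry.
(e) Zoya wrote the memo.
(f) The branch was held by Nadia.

(b), (d)

(a) Not entailed — the passage has Nadia writing the memo, not Leila.
(b) Entailed — the narrative places the holding before the noticing.
(c) Not entailed — the passage has Nadia noticing the branch, not Felix.
(d) Entailed — every conjunct here is already in the original noticing event.
(e) Not entailed — the passage has Nadia writing the memo, not Zoya.
(f) Not entailed — Nadia held the bowl, not the branch; the branch belongs to the noticing event.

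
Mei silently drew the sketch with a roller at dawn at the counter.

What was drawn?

'the sketch' marks the patient of the drawing event.

the sketch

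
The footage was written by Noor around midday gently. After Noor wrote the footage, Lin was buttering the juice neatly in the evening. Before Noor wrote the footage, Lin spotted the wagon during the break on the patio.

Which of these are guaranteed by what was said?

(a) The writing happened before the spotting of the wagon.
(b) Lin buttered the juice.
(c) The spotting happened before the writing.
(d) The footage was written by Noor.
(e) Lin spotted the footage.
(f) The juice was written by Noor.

(c), (d)

(a) Not entailed — the narrative places the spotting before the writing, not after.
(b) Not entailed — 'was buttering' is progressive on an accomplishment; it does not entail the completed 'buttered'.
(c) Entailed — the narrative places the spotting before the writing.
(d) Entailed — this follows by dropping conjuncts from the writing event's description.
(e) Not entailed — Lin spotted the wagon, not the footage; the footage belongs to the writing event.
(f) Not entailed — Noor wrote the footage, not the juice; the juice belongs to the buttering event.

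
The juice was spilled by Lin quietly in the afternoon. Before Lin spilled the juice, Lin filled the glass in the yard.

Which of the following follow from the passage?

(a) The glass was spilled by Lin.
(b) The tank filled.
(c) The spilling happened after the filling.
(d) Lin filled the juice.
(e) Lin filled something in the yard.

(a) Not entailed — Lin spilled the juice, not the glass; the glass belongs to the filling event.
(b) Not entailed — the glass is what filled, not the tank.
(c) Entailed — the narrative places the filling before the spilling.
(d) Not entailed — Lin filled the glass, not the juice; the juice belongs to the spilling event.
(e) Entailed — the original entails any weakening of itself; this just generalizes the patient.

(c), (e)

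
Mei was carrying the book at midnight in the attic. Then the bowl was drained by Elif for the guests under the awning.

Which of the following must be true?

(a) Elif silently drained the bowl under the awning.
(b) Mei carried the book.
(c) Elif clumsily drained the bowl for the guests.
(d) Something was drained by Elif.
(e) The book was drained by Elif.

(b), (d)

(a) Not entailed — 'silently' adds information not in the original event.
(b) Entailed — 'carry' is an activity; 'was carrying' entails that some carrying happened, so 'carried' holds.
(c) Not entailed — 'clumsily' adds information not in the original event.
(d) Entailed — this follows by dropping conjuncts from the draining event's description.
(e) Not entailed — Elif drained the bowl, not the book; the book belongs to the carrying event.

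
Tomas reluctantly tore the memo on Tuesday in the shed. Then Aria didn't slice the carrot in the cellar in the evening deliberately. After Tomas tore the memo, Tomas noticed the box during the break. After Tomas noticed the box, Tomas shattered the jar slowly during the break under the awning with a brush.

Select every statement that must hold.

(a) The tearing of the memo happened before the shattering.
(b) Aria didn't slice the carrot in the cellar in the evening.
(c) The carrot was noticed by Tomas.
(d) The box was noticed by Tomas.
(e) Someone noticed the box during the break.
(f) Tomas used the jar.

(a), (d), (e)

(a) Entailed — the narrative places the tearing before the shattering.
(b) Not entailed — dropping 'deliberately' under negation is not valid — the original leaves open that Aria sliced the carrot some other way.
(c) Not entailed — Tomas noticed the box, not the carrot; the carrot belongs to the slicing event.
(d) Entailed — the original entails any weakening of itself; this just drops 'during the break'.
(e) Entailed — generalizing the agent leaves a sub-description the original still satisfies.
(f) Not entailed — the jar is the patient, not an instrument — Tomas used a brush.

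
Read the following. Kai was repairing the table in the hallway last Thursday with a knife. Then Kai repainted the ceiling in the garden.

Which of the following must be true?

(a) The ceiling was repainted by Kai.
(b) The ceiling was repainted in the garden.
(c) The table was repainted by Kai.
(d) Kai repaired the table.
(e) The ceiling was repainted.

(a) Entailed — this follows by dropping conjuncts from the repainting event's description.
(b) Entailed — generalizing the agent leaves a sub-description the original still satisfies.
(c) Not entailed — Kai repainted the ceiling, not the table; the table belongs to the repairing event.
(d) Not entailed — 'was repairing' is progressive on an accomplishment; it does not entail the completed 'repaired'.
(e) Entailed — every conjunct here is already in the original repainting event.

(a), (b), (e)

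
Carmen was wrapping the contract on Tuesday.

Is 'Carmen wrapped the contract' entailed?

'was wrapping' is progressive; for an accomplishment like 'wrap the contract', it doesn't entail completion.

no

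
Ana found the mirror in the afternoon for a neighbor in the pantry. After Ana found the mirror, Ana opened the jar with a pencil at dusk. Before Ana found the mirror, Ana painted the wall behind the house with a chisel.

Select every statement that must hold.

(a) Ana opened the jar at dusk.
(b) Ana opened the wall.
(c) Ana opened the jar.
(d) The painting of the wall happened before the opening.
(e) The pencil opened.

(a) Entailed — the original entails any weakening of itself; this just drops 'with a pencil'.
(b) Not entailed — Ana opened the jar, not the wall; the wall belongs to the painting event.
(c) Entailed — the original entails any weakening of itself; this just drops 'with a pencil', 'at dusk'.
(d) Entailed — the narrative places the painting before the opening.
(e) Not entailed — the jar is what opened, not the pencil.

(a), (c), (d)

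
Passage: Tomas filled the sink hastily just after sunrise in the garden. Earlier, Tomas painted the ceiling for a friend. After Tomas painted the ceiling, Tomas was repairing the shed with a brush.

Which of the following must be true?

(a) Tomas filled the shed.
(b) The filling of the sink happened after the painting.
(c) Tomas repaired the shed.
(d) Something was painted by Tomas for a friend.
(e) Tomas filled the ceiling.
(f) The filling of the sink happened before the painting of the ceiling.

(b), (d)

(a) Not entailed — Tomas filled the sink, not the shed; the shed belongs to the repairing event.
(b) Entailed — the narrative places the painting before the filling.
(c) Not entailed — 'was repairing' is progressive on an accomplishment; it does not entail the completed 'repaired'.
(d) Entailed — this follows by dropping conjuncts from the painting event's description.
(e) Not entailed — Tomas filled the sink, not the ceiling; the ceiling belongs to the painting event.
(f) Not entailed — the narrative places the painting before the filling, not after.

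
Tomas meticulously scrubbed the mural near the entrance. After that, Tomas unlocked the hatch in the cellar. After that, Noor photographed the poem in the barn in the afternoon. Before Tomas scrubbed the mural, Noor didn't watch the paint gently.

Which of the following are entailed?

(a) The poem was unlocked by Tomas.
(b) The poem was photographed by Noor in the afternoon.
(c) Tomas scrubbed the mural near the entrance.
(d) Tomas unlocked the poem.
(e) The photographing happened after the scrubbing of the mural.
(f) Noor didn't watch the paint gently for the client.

(b), (c), (e), (f)

(a) Not entailed — Tomas unlocked the hatch, not the poem; the poem belongs to the photographing event.
(b) Entailed — dropping 'in the barn' leaves a sub-description the original still satisfies.
(c) Entailed — this follows by dropping conjuncts from the scrubbing event's description.
(d) Not entailed — Tomas unlocked the hatch, not the poem; the poem belongs to the photographing event.
(e) Entailed — the narrative places the scrubbing before the photographing.
(f) Entailed — under negation, adding a further restriction is entailed: if no such watching event occurred, none occurred for the client either.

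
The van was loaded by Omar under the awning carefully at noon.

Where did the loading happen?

under the awning

'under the awning' marks the location of the loading event.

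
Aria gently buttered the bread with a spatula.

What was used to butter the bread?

'with a spatula' marks the instrument of the buttering event.

a spatula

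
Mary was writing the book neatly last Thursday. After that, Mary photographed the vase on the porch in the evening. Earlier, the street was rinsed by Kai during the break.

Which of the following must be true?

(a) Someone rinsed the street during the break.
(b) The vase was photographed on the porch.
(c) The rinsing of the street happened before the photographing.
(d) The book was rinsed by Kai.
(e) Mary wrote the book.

(a), (b), (c)

(a) Entailed — generalizing the agent leaves a sub-description the original still satisfies.
(b) Entailed — this follows by dropping conjuncts from the photographing event's description.
(c) Entailed — the narrative places the rinsing before the photographing.
(d) Not entailed — Kai rinsed the street, not the book; the book belongs to the writing event.
(e) Not entailed — 'was writing' is progressive on an accomplishment; it does not entail the completed 'wrote'.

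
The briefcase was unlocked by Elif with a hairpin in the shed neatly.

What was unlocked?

the briefcase

'the briefcase' marks the patient of the unlocking event.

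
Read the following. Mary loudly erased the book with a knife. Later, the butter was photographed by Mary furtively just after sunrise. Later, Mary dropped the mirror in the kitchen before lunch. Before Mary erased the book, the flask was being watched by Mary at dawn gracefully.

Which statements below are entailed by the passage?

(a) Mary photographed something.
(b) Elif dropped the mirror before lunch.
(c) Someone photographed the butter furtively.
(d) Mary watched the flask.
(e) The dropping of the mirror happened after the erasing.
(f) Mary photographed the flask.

(a), (c), (d), (e)

(a) Entailed — this follows by dropping conjuncts from the photographing event's description.
(b) Not entailed — the passage has Mary dropping the mirror, not Elif.
(c) Entailed — dropping 'just after sunrise' and generalizing the agent leaves a sub-description the original still satisfies.
(d) Entailed — 'watch' is an activity; 'was watching' entails that some watching happened, so 'watched' holds.
(e) Entailed — the narrative places the erasing before the dropping.
(f) Not entailed — Mary photographed the butter, not the flask; the flask belongs to the watching event.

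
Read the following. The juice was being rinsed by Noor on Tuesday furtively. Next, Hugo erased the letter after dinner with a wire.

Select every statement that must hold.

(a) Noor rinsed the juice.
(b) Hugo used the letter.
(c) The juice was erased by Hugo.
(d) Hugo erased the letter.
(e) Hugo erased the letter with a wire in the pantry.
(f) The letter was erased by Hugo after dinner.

(a) Entailed — 'rinse' is an activity; 'was rinsing' entails that some rinsing happened, so 'rinsed' holds.
(b) Not entailed — the letter is the patient, not an instrument — Hugo used a wire.
(c) Not entailed — Hugo erased the letter, not the juice; the juice belongs to the rinsing event.
(d) Entailed — dropping 'with a wire', 'after dinner' leaves a sub-description the original still satisfies.
(e) Not entailed — 'in the pantry' adds information not in the original event.
(f) Entailed — every conjunct here is already in the original erasing event.

(a), (d), (f)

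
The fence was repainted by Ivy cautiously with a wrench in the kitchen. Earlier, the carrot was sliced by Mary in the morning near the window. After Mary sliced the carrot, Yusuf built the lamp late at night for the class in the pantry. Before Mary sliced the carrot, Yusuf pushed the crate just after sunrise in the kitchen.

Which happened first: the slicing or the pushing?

The connectives place the pushing before the slicing.

the pushing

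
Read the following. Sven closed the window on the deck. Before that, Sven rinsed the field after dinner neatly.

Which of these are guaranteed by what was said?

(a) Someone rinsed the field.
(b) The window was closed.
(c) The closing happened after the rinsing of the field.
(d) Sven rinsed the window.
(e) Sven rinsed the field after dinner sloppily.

(a), (b), (c)

(a) Entailed — the original entails any weakening of itself; this just drops 'neatly', 'after dinner' and generalizes the agent.
(b) Entailed — this follows by dropping conjuncts from the closing event's description.
(c) Entailed — the narrative places the rinsing before the closing.
(d) Not entailed — Sven rinsed the field, not the window; the window belongs to the closing event.
(e) Not entailed — 'sloppily' adds a manner not in (and inconsistent with) the original.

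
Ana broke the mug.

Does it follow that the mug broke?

yes

'Ana broke the mug' is the causative; it entails the inchoative 'the mug broke'.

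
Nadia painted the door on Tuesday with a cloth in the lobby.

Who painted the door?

Nadia

'Nadia' marks the agent of the painting event.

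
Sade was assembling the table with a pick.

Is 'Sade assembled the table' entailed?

'was assembling' is progressive; for an accomplishment like 'assemble the table', it doesn't entail completion.

no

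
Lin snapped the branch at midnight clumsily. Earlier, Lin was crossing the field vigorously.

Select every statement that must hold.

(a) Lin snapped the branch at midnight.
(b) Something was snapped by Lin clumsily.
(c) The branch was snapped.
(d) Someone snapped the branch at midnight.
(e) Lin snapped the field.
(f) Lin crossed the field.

(a), (b), (c), (d)

(a) Entailed — this follows by dropping conjuncts from the snapping event's description.
(b) Entailed — the original entails any weakening of itself; this just drops 'at midnight' and generalizes the patient.
(c) Entailed — dropping 'at midnight', 'clumsily' and generalizing the agent leaves a sub-description the original still satisfies.
(d) Entailed — every conjunct here is already in the original snapping event.
(e) Not entailed — Lin snapped the branch, not the field; the field belongs to the crossing event.
(f) Not entailed — 'was crossing' is progressive on an accomplishment; it does not entail the completed 'crossed'.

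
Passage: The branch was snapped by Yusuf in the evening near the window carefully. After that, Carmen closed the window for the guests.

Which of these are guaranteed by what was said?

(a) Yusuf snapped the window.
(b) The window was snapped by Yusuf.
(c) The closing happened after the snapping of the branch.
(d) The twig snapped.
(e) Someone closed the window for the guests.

(c), (e)

(a) Not entailed — Yusuf snapped the branch, not the window; the window belongs to the closing event.
(b) Not entailed — Yusuf snapped the branch, not the window; the window belongs to the closing event.
(c) Entailed — the narrative places the snapping before the closing.
(d) Not entailed — the branch is what snapped, not the twig.
(e) Entailed — every conjunct here is already in the original closing event.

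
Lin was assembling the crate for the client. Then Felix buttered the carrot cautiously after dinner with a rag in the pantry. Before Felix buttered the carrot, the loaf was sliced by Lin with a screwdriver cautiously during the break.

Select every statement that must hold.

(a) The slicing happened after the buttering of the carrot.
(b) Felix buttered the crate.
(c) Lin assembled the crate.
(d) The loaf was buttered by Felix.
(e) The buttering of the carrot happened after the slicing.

(a) Not entailed — the narrative places the slicing before the buttering, not after.
(b) Not entailed — Felix buttered the carrot, not the crate; the crate belongs to the assembling event.
(c) Not entailed — 'was assembling' is progressive on an accomplishment; it does not entail the completed 'assembled'.
(d) Not entailed — Felix buttered the carrot, not the loaf; the loaf belongs to the slicing event.
(e) Entailed — the narrative places the slicing before the buttering.

(e)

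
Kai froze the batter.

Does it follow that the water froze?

no

Nothing is said about any water; only the batter is affected.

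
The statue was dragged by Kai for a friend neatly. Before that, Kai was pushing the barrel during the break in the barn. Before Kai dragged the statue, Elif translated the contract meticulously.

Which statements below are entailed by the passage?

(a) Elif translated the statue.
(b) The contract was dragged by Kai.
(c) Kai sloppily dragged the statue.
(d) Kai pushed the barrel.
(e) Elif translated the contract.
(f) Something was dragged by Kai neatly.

(d), (e), (f)

(a) Not entailed — Elif translated the contract, not the statue; the statue belongs to the dragging event.
(b) Not entailed — Kai dragged the statue, not the contract; the contract belongs to the translating event.
(c) Not entailed — 'sloppily' adds a manner not in (and inconsistent with) the original.
(d) Entailed — 'push' is an activity; 'was pushing' entails that some pushing happened, so 'pushed' holds.
(e) Entailed — every conjunct here is already in the original translating event.
(f) Entailed — this follows by dropping conjuncts from the dragging event's description.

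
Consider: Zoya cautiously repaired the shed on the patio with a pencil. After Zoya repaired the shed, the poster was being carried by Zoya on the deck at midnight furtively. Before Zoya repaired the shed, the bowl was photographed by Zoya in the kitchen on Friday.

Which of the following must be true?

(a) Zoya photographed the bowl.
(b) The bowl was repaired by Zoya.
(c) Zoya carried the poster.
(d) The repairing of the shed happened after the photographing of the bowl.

(a) Entailed — the original entails any weakening of itself; this just drops 'on Friday', 'in the kitchen'.
(b) Not entailed — Zoya repaired the shed, not the bowl; the bowl belongs to the photographing event.
(c) Entailed — 'carry' is an activity; 'was carrying' entails that some carrying happened, so 'carried' holds.
(d) Entailed — the narrative places the photographing before the repairing.

(a), (c), (d)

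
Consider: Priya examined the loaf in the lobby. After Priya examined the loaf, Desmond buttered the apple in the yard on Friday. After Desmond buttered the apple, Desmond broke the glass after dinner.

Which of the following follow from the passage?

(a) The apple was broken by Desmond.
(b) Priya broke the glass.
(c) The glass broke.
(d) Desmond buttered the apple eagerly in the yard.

(c)

(a) Not entailed — Desmond broke the glass, not the apple; the apple belongs to the buttering event.
(b) Not entailed — the passage has Desmond breaking the glass, not Priya.
(c) Entailed — 'Desmond broke the glass' is causative; it entails the inchoative 'the glass broke'.
(d) Not entailed — 'eagerly' adds information not in the original event.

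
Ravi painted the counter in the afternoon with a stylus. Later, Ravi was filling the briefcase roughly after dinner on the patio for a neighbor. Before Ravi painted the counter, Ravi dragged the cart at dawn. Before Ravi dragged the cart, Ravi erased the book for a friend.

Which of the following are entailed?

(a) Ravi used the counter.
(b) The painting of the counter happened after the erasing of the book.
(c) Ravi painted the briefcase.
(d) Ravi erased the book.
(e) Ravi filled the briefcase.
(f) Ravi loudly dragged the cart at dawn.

(b), (d)

(a) Not entailed — the counter is the patient, not an instrument — Ravi used a stylus.
(b) Entailed — the narrative places the erasing before the painting.
(c) Not entailed — Ravi painted the counter, not the briefcase; the briefcase belongs to the filling event.
(d) Entailed — the original entails any weakening of itself; this just drops 'for a friend'.
(e) Not entailed — 'was filling' is progressive on an accomplishment; it does not entail the completed 'filled'.
(f) Not entailed — 'loudly' adds information not in the original event.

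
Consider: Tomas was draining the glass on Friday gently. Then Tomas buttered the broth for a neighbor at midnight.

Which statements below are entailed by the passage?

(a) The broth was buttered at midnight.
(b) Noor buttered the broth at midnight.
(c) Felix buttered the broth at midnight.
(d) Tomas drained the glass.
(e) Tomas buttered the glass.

(a) Entailed — dropping 'for a neighbor' and generalizing the agent leaves a sub-description the original still satisfies.
(b) Not entailed — the passage has Tomas buttering the broth, not Noor.
(c) Not entailed — the passage has Tomas buttering the broth, not Felix.
(d) Not entailed — 'was draining' is progressive on an accomplishment; it does not entail the completed 'drained'.
(e) Not entailed — Tomas buttered the broth, not the glass; the glass belongs to the draining event.

(a)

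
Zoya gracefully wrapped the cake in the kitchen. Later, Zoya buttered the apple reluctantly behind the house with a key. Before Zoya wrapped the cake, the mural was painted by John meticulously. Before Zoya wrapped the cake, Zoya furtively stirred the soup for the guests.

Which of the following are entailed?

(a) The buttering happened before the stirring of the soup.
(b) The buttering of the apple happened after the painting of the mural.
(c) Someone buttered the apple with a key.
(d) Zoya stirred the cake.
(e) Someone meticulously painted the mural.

(a) Not entailed — the narrative places the stirring before the buttering, not after.
(b) Entailed — the narrative places the painting before the buttering.
(c) Entailed — this follows by dropping conjuncts from the buttering event's description.
(d) Not entailed — Zoya stirred the soup, not the cake; the cake belongs to the wrapping event.
(e) Entailed — the original entails any weakening of itself; this just generalizes the agent.

(b), (c), (e)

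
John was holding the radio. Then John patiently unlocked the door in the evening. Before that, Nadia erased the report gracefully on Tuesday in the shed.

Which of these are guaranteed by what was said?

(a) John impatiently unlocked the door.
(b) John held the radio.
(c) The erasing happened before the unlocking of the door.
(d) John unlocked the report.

(b), (c)

(a) Not entailed — 'impatiently' adds a manner not in (and inconsistent with) the original.
(b) Entailed — 'hold' is an activity; 'was holding' entails that some holding happened, so 'held' holds.
(c) Entailed — the narrative places the erasing before the unlocking.
(d) Not entailed — John unlocked the door, not the report; the report belongs to the erasing event.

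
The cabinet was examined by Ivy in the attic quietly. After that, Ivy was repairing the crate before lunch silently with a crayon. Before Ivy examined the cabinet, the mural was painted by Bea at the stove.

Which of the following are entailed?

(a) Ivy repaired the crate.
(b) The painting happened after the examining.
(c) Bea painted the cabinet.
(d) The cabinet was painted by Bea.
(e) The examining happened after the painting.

(a) Not entailed — 'was repairing' is progressive on an accomplishment; it does not entail the completed 'repaired'.
(b) Not entailed — the narrative places the painting before the examining, not after.
(c) Not entailed — Bea painted the mural, not the cabinet; the cabinet belongs to the examining event.
(d) Not entailed — Bea painted the mural, not the cabinet; the cabinet belongs to the examining event.
(e) Entailed — the narrative places the painting before the examining.

(e)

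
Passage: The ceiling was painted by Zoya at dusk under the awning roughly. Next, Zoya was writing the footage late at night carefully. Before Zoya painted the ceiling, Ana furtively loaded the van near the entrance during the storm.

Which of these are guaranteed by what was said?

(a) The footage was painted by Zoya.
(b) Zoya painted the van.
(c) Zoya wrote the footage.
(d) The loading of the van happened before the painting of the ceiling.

(a) Not entailed — Zoya painted the ceiling, not the footage; the footage belongs to the writing event.
(b) Not entailed — Zoya painted the ceiling, not the van; the van belongs to the loading event.
(c) Not entailed — 'was writing' is progressive on an accomplishment; it does not entail the completed 'wrote'.
(d) Entailed — the narrative places the loading before the painting.

(d)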